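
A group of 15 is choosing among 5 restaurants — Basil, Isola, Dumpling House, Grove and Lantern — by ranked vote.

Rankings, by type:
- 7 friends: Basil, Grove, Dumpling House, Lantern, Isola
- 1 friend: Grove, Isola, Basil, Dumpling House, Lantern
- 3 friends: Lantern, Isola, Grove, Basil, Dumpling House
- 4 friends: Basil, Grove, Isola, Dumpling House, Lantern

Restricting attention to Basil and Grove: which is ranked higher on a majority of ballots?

Ballots ranking Basil above Grove: 7 + 4 = 11.
Ballots ranking Grove above Basil: 15 − 11 = 4.
Basil wins the head-to-head 11–4.

Basil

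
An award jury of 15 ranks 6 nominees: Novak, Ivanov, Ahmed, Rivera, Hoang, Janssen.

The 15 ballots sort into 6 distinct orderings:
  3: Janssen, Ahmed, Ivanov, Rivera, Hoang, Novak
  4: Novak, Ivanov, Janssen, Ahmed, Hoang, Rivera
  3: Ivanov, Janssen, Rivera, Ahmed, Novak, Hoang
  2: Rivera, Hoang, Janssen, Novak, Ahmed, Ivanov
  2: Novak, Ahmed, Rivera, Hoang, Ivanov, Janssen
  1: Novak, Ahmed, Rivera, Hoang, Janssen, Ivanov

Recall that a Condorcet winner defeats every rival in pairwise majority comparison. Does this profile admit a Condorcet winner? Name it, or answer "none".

Pairwise majorities:
Novak vs Ivanov: Novak is ranked higher on 4+2+2+1 = 9 ballots, Ivanov on 6. Novak wins 9–6.
Novak vs Ahmed: Novak preferred on 4+2+2+1 = 9 ballots; Novak wins 9–6.
Novak vs Rivera: Novak is ranked higher on 4+2+1 = 7 ballots, Rivera on 8. Rivera wins 8–7.
Novak vs Hoang: Novak preferred on 4+3+2+1 = 10 ballots; Novak wins 10–5.
Novak vs Janssen: 7 to 8, Janssen.
Ivanov vs Ahmed: 4+3 = 7 for Ivanov, 8 for Ahmed — Ahmed by 8–7.
Ivanov vs Rivera: 3+4+3 = 10 for Ivanov, 5 for Rivera — Ivanov by 10–5.
Ivanov vs Hoang: 3+4+3 = 10 for Ivanov, 5 for Hoang — Ivanov by 10–5.
Ivanov vs Janssen: 9 to 6, Ivanov.
Ahmed vs Rivera: 10 to 5, Ahmed.
Ahmed vs Hoang: Ahmed is ranked higher on 3+4+3+2+1 = 13 ballots, Hoang on 2. Ahmed wins 13–2.
Ahmed vs Janssen: Ahmed preferred on 2+1 = 3 ballots; Janssen wins 12–3.
Rivera vs Hoang: 3+3+2+2+1 = 11 for Rivera, 4 for Hoang — Rivera by 11–4.
Rivera vs Janssen: 5 to 10, Janssen.
Hoang vs Janssen: 5 to 10, Janssen.
Every nominee loses at least once (Novak loses to Rivera; Ivanov loses to Novak; Ahmed loses to Novak; Rivera loses to Ivanov; Hoang loses to Novak; Janssen loses to Ivanov). The majority relation contains the cycle Novak beats Ivanov beats Rivera beats Novak, so there is no Condorcet winner.

none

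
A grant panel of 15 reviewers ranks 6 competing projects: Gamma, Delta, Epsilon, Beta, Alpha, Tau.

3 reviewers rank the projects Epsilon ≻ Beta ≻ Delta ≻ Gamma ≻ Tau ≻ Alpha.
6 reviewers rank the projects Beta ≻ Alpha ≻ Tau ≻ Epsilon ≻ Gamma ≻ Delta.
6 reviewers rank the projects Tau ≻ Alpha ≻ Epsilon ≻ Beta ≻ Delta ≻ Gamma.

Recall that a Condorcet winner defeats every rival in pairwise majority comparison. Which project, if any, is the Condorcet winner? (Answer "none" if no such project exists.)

none

Pairwise majorities:
Gamma vs Delta: Gamma is ranked higher on 6 ballots, Delta on 9. Delta wins 9–6.
Gamma–Epsilon: Epsilon 15–0.
Gamma vs Beta: Gamma is ranked higher on 0 ballots, Beta on 15. Beta wins 15–0.
Gamma vs Alpha: Gamma is ranked higher on 3 ballots, Alpha on 12. Alpha wins 12–3.
Gamma–Tau: Tau 12–3.
Delta vs Epsilon: Epsilon wins 15–0.
Delta vs Beta: 0 to 15, Beta.
Delta vs Alpha: Delta is ranked higher on 3 ballots, Alpha on 12. Alpha wins 12–3.
Delta vs Tau: Delta preferred on 3 ballots; Tau wins 12–3.
Epsilon vs Beta: Epsilon preferred on 3+6 = 9 ballots; Epsilon wins 9–6.
Epsilon vs Alpha: 3 for Epsilon, 12 for Alpha — Alpha by 12–3.
Epsilon vs Tau: Tau wins 12–3.
Beta vs Alpha: Beta wins 9–6.
Beta vs Tau: Beta, 9–6.
Alpha vs Tau: Tau wins 9–6.
Every project loses at least once (Gamma loses to Delta; Delta loses to Epsilon; Epsilon loses to Alpha; Beta loses to Epsilon; Alpha loses to Beta; Tau loses to Beta). The majority relation contains the cycle Epsilon beats Beta beats Alpha beats Epsilon, so there is no Condorcet winner.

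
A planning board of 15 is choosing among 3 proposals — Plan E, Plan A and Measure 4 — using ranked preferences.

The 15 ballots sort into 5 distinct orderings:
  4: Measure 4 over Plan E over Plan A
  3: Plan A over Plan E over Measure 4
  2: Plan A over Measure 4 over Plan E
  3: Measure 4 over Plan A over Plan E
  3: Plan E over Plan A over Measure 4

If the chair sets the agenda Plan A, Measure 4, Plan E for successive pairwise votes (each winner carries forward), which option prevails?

Plan A

Round 1: Plan A vs Measure 4 — 8–7, Plan A advances.
Round 2: Plan A vs Plan E — 8–7, Plan A advances.
The agenda winner is Plan A.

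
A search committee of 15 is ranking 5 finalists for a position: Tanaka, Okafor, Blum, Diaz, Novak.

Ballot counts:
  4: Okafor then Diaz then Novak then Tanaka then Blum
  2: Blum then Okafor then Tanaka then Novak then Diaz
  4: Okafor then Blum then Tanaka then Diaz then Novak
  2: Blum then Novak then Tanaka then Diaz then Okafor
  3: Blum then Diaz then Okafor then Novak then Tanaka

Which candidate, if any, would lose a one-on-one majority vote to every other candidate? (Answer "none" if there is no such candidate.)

Head-to-head results (15 committee members):
Tanaka vs Okafor: Okafor wins 13–2.
Tanaka–Blum: Blum 11–4.
Tanaka–Diaz: Tanaka 8–7.
Tanaka vs Novak: 6 to 9, Novak.
Okafor vs Blum: Okafor is ranked higher on 4+4 = 8 ballots, Blum on 7. Okafor wins 8–7.
Okafor vs Diaz: Okafor wins 10–5.
Okafor vs Novak: Okafor, 13–2.
Blum–Diaz: Blum 11–4.
Blum vs Novak: Blum, 11–4.
Diaz vs Novak: 11 to 4, Diaz.
No candidate is winless: Tanaka beats Diaz; Okafor beats Tanaka; Blum beats Tanaka; Diaz beats Novak; Novak beats Tanaka. There is no Condorcet loser.

none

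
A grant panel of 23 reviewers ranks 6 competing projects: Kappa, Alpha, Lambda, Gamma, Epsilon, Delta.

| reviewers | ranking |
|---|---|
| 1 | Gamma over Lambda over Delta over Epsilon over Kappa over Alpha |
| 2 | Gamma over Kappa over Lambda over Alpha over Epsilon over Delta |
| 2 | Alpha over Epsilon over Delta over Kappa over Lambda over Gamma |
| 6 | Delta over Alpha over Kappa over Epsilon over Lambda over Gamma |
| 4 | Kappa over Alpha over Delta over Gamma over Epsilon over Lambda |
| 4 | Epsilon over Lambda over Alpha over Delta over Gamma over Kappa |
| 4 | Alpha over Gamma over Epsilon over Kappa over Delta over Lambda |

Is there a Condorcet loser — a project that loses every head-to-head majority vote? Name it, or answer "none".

Gamma

Pairwise majorities:
Kappa vs Alpha: 7 to 16, Alpha.
Kappa vs Lambda: Kappa wins 18–5.
Kappa vs Gamma: Kappa is ranked higher on 2+6+4 = 12 ballots, Gamma on 11. Kappa wins 12–11.
Kappa–Epsilon: Kappa 12–11.
Kappa vs Delta: Delta, 13–10.
Alpha–Lambda: Alpha 16–7.
Alpha vs Gamma: 2+6+4+4+4 = 20 for Alpha, 3 for Gamma — Alpha by 20–3.
Alpha vs Epsilon: Alpha is ranked higher on 2+2+6+4+4 = 18 ballots, Epsilon on 5. Alpha wins 18–5.
Alpha vs Delta: 2+2+4+4+4 = 16 for Alpha, 7 for Delta — Alpha by 16–7.
Lambda vs Gamma: Lambda, 12–11.
Lambda vs Epsilon: Lambda preferred on 1+2 = 3 ballots; Epsilon wins 20–3.
Lambda vs Delta: 1+2+4 = 7 for Lambda, 16 for Delta — Delta by 16–7.
Gamma–Epsilon: Epsilon 12–11.
Gamma vs Delta: 7 to 16, Delta.
Epsilon–Delta: Epsilon 12–11.
Only Gamma has no wins; Gamma is the Condorcet loser.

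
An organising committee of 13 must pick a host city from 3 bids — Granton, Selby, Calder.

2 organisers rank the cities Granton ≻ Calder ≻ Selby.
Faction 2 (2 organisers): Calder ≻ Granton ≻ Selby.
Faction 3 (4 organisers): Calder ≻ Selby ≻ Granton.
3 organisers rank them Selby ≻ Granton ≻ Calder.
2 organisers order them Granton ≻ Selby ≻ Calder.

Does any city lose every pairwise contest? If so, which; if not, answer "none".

Pairwise majorities:
Granton vs Selby: 2+2+2 = 6 for Granton, 7 for Selby — Selby by 7–6.
Granton vs Calder: 2+3+2 = 7 for Granton, 6 for Calder — Granton by 7–6.
Selby vs Calder: Calder wins 8–5.
No city is winless: Granton beats Calder; Selby beats Granton; Calder beats Selby. There is no Condorcet loser.

none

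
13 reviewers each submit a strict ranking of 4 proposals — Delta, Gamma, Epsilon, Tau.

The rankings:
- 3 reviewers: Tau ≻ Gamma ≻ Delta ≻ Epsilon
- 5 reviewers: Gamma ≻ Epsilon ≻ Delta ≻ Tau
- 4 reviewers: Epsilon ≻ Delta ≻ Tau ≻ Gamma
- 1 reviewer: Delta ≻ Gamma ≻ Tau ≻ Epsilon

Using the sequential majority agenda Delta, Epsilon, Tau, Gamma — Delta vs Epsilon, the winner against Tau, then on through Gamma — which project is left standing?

Round 1: Delta vs Epsilon — 4–9, Epsilon advances.
Round 2: Epsilon vs Tau — 9–4, Epsilon advances.
Round 3: Epsilon vs Gamma — 4–9, Gamma advances.
The agenda winner is Gamma.

Gamma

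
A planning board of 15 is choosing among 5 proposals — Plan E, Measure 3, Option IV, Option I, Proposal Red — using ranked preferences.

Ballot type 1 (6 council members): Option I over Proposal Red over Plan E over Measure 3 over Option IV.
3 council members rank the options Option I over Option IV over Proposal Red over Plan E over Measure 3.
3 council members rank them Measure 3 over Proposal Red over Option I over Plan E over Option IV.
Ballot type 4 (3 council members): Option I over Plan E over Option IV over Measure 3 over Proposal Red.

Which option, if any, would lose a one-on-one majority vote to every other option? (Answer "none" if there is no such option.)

Option IV

Head-to-head results (15 council members):
Plan E vs Measure 3: Plan E preferred on 6+3+3 = 12 ballots; Plan E wins 12–3.
Plan E vs Option IV: Plan E is ranked higher on 6+3+3 = 12 ballots, Option IV on 3. Plan E wins 12–3.
Plan E vs Option I: Plan E is ranked higher on 0 ballots, Option I on 15. Option I wins 15–0.
Plan E vs Proposal Red: Plan E is ranked higher on 3 ballots, Proposal Red on 12. Proposal Red wins 12–3.
Measure 3 vs Option IV: Measure 3 preferred on 6+3 = 9 ballots; Measure 3 wins 9–6.
Measure 3 vs Option I: Option I wins 12–3.
Measure 3–Proposal Red: Proposal Red 9–6.
Option IV vs Option I: Option I wins 15–0.
Option IV vs Proposal Red: Proposal Red wins 9–6.
Option I vs Proposal Red: 6+3+3 = 12 for Option I, 3 for Proposal Red — Option I by 12–3.
Option IV loses to every other option — it is the Condorcet loser.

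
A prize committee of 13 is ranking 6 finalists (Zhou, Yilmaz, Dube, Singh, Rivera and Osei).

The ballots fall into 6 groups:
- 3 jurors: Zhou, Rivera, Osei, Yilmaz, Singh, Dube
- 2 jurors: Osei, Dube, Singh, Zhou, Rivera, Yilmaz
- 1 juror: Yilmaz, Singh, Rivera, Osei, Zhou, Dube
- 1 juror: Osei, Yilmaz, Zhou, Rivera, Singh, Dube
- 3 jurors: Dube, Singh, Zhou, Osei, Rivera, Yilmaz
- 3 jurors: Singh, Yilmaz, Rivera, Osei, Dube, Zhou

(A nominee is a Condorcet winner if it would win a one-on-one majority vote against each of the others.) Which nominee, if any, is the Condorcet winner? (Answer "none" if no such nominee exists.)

Head-to-head results (13 jurors):
Zhou vs Yilmaz: 8 to 5, Zhou.
Zhou vs Dube: Dube, 8–5.
Zhou vs Singh: Singh wins 9–4.
Zhou vs Rivera: 9 to 4, Zhou.
Zhou vs Osei: Zhou is ranked higher on 3+3 = 6 ballots, Osei on 7. Osei wins 7–6.
Yilmaz vs Dube: Yilmaz wins 8–5.
Yilmaz–Singh: Singh 8–5.
Yilmaz vs Rivera: Rivera, 8–5.
Yilmaz vs Osei: 1+3 = 4 for Yilmaz, 9 for Osei — Osei by 9–4.
Dube vs Singh: Dube is ranked higher on 2+3 = 5 ballots, Singh on 8. Singh wins 8–5.
Dube–Rivera: Rivera 8–5.
Dube–Osei: Osei 10–3.
Singh vs Rivera: Singh is ranked higher on 2+1+3+3 = 9 ballots, Rivera on 4. Singh wins 9–4.
Singh vs Osei: Singh preferred on 1+3+3 = 7 ballots; Singh wins 7–6.
Rivera–Osei: Rivera 7–6.
Singh defeats every rival head-to-head and is the Condorcet winner.

Singh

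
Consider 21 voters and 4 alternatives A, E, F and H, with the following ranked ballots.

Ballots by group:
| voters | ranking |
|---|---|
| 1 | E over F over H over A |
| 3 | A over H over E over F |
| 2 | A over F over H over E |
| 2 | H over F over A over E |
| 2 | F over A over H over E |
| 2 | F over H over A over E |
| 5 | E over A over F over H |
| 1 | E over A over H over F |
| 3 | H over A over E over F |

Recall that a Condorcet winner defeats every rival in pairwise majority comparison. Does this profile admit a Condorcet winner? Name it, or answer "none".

Pairwise majorities:
A vs E: A preferred on 3+2+2+2+2+3 = 14 ballots; A wins 14–7.
A vs F: 14 to 7, A.
A vs H: A preferred on 3+2+2+5+1 = 13 ballots; A wins 13–8.
E vs F: 13 to 8, E.
E vs H: E preferred on 1+5+1 = 7 ballots; H wins 14–7.
F vs H: 12 to 9, F.
Only A has no losses; A is the Condorcet winner.

A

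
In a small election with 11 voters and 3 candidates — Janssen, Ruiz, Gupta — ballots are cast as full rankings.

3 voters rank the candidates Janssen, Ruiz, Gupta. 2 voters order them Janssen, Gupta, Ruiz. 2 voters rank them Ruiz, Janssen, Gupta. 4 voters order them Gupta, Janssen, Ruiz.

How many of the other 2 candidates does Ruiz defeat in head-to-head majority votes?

0

Ruiz against each rival (11 voters):
Ruiz vs Janssen: Janssen, 9–2.
Ruiz vs Gupta: Gupta, 6–5.
Ruiz beats no one; loses to Janssen, Gupta — 0 pairwise wins.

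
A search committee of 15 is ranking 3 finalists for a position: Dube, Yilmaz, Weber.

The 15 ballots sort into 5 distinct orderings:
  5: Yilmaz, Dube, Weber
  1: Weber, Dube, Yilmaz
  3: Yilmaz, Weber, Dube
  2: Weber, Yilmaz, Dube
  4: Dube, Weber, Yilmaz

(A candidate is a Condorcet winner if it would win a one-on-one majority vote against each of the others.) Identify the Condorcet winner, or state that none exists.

Check each pair by majority over 15 ballots:
Dube vs Yilmaz: 1+4 = 5 for Dube, 10 for Yilmaz — Yilmaz by 10–5.
Dube vs Weber: Dube, 9–6.
Yilmaz vs Weber: Yilmaz, 8–7.
Yilmaz beats each of Dube, Weber — Yilmaz is the Condorcet winner.

Yilmaz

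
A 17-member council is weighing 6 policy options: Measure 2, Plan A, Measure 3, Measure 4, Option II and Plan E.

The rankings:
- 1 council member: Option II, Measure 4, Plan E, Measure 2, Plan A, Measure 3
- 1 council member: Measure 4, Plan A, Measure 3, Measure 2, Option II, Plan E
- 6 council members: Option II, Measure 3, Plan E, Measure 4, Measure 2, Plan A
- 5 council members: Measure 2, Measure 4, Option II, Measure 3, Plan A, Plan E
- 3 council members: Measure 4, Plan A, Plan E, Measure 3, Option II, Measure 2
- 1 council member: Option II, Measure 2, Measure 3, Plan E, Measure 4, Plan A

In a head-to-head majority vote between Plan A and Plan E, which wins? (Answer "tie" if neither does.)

Plan A

Ballots ranking Plan A above Plan E: 1 + 5 + 3 = 9.
Ballots ranking Plan E above Plan A: 17 − 9 = 8.
Plan A wins the head-to-head 9–8.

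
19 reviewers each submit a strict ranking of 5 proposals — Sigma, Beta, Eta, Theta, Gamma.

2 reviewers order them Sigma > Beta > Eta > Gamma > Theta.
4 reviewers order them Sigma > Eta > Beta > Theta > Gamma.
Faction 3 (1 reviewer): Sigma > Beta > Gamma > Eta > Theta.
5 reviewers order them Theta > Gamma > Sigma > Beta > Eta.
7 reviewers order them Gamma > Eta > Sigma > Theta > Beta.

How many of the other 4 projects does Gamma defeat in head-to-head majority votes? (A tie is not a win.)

Gamma against each rival (19 reviewers):
Gamma vs Sigma: Gamma, 12–7.
Gamma–Beta: Gamma 12–7.
Gamma vs Eta: Gamma, 13–6.
Gamma vs Theta: Gamma wins 10–9.
Gamma beats Sigma, Beta, Eta, Theta — 4 pairwise wins.

4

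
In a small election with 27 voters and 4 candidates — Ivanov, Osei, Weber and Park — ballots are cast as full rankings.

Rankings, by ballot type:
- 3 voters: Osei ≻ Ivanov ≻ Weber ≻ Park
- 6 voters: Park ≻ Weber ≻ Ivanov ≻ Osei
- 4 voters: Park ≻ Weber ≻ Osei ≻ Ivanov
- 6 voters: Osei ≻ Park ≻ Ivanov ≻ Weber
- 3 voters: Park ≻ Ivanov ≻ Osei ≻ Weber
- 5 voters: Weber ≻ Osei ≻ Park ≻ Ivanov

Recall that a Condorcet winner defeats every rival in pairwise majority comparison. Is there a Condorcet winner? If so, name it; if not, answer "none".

Pairwise majorities:
Ivanov vs Osei: Ivanov is ranked higher on 6+3 = 9 ballots, Osei on 18. Osei wins 18–9.
Ivanov vs Weber: Weber, 15–12.
Ivanov vs Park: Ivanov is ranked higher on 3 ballots, Park on 24. Park wins 24–3.
Osei vs Weber: Weber wins 15–12.
Osei vs Park: Osei wins 14–13.
Weber vs Park: Park wins 19–8.
Each candidate drops at least one matchup (Ivanov loses to Osei; Osei loses to Weber; Weber loses to Park; Park loses to Osei); the cycle Osei > Park > Weber > Osei rules out a Condorcet winner.

none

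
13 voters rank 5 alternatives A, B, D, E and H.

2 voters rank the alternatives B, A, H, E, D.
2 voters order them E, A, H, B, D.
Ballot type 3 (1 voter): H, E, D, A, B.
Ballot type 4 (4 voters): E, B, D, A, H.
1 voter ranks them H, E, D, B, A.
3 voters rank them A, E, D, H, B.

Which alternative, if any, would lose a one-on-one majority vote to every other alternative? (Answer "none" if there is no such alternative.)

Head-to-head results (13 voters):
A vs B: B wins 7–6.
A vs D: 2+2+3 = 7 for A, 6 for D — A by 7–6.
A vs E: 2+3 = 5 for A, 8 for E — E by 8–5.
A vs H: A, 11–2.
B vs D: 8 to 5, B.
B–E: E 11–2.
B vs H: H, 7–6.
D vs E: D is ranked higher on 0 ballots, E on 13. E wins 13–0.
D vs H: 7 to 6, D.
E vs H: E, 9–4.
Each alternative has at least one pairwise win (A beats D; B beats A; D beats H; E beats A; H beats B) — no Condorcet loser.

none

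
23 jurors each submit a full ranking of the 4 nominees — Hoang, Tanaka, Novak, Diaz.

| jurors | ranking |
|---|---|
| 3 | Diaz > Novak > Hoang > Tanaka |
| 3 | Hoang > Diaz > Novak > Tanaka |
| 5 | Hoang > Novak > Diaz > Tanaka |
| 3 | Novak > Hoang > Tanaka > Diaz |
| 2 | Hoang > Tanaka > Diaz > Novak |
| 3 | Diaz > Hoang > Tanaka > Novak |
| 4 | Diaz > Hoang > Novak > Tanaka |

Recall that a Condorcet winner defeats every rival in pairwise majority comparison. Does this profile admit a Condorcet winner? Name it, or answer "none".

Head-to-head results (23 jurors):
Hoang vs Tanaka: Hoang wins 23–0.
Hoang vs Novak: Hoang, 17–6.
Hoang vs Diaz: 3+5+3+2 = 13 for Hoang, 10 for Diaz — Hoang by 13–10.
Tanaka vs Novak: 2+3 = 5 for Tanaka, 18 for Novak — Novak by 18–5.
Tanaka vs Diaz: Diaz, 18–5.
Novak vs Diaz: Diaz, 15–8.
Hoang wins every pairwise contest, so Hoang is the Condorcet winner.

Hoang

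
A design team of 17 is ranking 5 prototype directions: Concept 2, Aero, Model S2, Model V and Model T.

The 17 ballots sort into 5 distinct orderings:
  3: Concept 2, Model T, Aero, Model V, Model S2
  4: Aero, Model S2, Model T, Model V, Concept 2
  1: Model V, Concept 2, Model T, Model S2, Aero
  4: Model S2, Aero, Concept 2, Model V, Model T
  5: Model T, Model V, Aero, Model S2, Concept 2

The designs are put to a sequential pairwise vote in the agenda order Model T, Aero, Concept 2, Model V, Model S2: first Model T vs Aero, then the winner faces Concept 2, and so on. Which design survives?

Model T

Round 1: Model T vs Aero — 9–8, Model T advances.
Round 2: Model T vs Concept 2 — 9–8, Model T advances.
Round 3: Model T vs Model V — 12–5, Model T advances.
Round 4: Model T vs Model S2 — 9–8, Model T advances.
The agenda winner is Model T.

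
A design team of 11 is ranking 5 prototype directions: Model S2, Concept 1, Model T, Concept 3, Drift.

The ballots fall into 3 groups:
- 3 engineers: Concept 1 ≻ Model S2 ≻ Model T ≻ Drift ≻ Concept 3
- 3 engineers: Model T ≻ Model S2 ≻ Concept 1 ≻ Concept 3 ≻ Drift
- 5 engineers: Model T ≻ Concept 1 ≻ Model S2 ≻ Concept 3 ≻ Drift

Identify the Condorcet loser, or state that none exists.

Head-to-head results (11 engineers):
Model S2 vs Concept 1: Concept 1 wins 8–3.
Model S2 vs Model T: Model T, 8–3.
Model S2 vs Concept 3: Model S2 wins 11–0.
Model S2 vs Drift: Model S2 is ranked higher on 3+3+5 = 11 ballots, Drift on 0. Model S2 wins 11–0.
Concept 1 vs Model T: Model T wins 8–3.
Concept 1 vs Concept 3: Concept 1 wins 11–0.
Concept 1 vs Drift: Concept 1 is ranked higher on 3+3+5 = 11 ballots, Drift on 0. Concept 1 wins 11–0.
Model T–Concept 3: Model T 11–0.
Model T–Drift: Model T 11–0.
Concept 3 vs Drift: 3+5 = 8 for Concept 3, 3 for Drift — Concept 3 by 8–3.
Drift is beaten in every head-to-head and is the Condorcet loser.

Drift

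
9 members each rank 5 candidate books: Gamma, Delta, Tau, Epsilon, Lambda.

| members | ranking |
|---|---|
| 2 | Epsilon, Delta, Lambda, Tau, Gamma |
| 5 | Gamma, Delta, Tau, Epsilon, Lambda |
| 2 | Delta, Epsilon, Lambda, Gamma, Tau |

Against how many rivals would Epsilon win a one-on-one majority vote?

Epsilon against each rival (9 members):
Epsilon vs Gamma: 4 to 5, Gamma.
Epsilon vs Delta: 2 for Epsilon, 7 for Delta — Delta by 7–2.
Epsilon vs Tau: Tau wins 5–4.
Epsilon vs Lambda: Epsilon wins 9–0.
Epsilon beats Lambda; loses to Gamma, Delta, Tau — 1 pairwise win.

1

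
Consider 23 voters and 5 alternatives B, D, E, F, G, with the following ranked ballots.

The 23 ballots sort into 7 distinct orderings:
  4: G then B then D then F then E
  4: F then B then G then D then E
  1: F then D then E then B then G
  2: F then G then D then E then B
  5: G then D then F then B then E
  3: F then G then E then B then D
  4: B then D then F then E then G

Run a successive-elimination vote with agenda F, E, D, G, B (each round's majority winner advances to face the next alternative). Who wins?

G

Round 1: F vs E — 23–0, F advances.
Round 2: F vs D — 10–13, D advances.
Round 3: D vs G — 5–18, G advances.
Round 4: G vs B — 14–9, G advances.
The agenda winner is G.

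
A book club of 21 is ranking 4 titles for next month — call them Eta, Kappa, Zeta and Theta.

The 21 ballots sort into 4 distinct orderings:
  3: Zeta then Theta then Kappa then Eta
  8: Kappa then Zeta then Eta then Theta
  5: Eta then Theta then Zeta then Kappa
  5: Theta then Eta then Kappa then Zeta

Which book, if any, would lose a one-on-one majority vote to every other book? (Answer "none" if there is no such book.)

Pairwise majorities:
Eta vs Kappa: Kappa wins 11–10.
Eta vs Zeta: Zeta, 11–10.
Eta vs Theta: Eta, 13–8.
Kappa vs Zeta: Kappa, 13–8.
Kappa vs Theta: Kappa is ranked higher on 8 ballots, Theta on 13. Theta wins 13–8.
Zeta vs Theta: Zeta preferred on 3+8 = 11 ballots; Zeta wins 11–10.
No book is winless: Eta beats Theta; Kappa beats Eta; Zeta beats Eta; Theta beats Kappa. There is no Condorcet loser.

none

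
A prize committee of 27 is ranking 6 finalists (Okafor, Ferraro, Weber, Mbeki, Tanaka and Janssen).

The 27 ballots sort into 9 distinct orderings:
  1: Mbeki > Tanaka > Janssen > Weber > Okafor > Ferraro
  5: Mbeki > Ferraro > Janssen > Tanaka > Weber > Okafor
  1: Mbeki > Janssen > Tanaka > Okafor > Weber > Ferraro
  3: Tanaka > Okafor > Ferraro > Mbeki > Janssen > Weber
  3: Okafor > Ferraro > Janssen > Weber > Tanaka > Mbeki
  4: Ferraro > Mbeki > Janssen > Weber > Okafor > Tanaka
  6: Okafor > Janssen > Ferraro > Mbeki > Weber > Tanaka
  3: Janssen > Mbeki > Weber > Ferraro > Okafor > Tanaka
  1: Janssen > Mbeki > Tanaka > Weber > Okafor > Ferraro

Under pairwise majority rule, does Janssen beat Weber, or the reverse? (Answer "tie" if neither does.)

Janssen

Ballots ranking Janssen above Weber: 1 + 5 + 1 + 3 + 3 + 4 + 6 + 3 + 1 = 27.
Ballots ranking Weber above Janssen: 27 − 27 = 0.
Janssen wins the head-to-head 27–0.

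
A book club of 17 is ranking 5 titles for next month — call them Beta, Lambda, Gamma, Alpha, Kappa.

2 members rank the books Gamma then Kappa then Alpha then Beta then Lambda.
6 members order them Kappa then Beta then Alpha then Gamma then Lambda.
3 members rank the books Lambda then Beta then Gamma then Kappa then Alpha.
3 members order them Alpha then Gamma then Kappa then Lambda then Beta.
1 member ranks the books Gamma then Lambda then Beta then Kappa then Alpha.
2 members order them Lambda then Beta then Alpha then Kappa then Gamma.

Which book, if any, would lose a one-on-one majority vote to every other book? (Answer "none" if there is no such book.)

Pairwise majorities:
Beta vs Lambda: 8 to 9, Lambda.
Beta vs Gamma: 11 to 6, Beta.
Beta vs Alpha: Beta is ranked higher on 6+3+1+2 = 12 ballots, Alpha on 5. Beta wins 12–5.
Beta–Kappa: Kappa 11–6.
Lambda vs Gamma: Gamma, 12–5.
Lambda vs Alpha: Alpha wins 11–6.
Lambda vs Kappa: Kappa, 11–6.
Gamma vs Alpha: 2+3+1 = 6 for Gamma, 11 for Alpha — Alpha by 11–6.
Gamma vs Kappa: 9 to 8, Gamma.
Alpha vs Kappa: Alpha preferred on 3+2 = 5 ballots; Kappa wins 12–5.
Every book wins at least one matchup (Beta beats Gamma; Lambda beats Beta; Gamma beats Lambda; Alpha beats Lambda; Kappa beats Beta), so there is no Condorcet loser.

none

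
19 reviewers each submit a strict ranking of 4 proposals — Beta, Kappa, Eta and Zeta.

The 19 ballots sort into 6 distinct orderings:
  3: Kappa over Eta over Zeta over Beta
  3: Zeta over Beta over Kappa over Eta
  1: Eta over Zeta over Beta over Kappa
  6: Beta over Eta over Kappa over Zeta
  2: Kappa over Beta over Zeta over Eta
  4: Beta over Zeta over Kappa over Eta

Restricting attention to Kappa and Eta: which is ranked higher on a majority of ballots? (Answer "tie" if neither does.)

Ballots ranking Kappa above Eta: 3 + 3 + 2 + 4 = 12.
Ballots ranking Eta above Kappa: 19 − 12 = 7.
Kappa wins the head-to-head 12–7.

Kappa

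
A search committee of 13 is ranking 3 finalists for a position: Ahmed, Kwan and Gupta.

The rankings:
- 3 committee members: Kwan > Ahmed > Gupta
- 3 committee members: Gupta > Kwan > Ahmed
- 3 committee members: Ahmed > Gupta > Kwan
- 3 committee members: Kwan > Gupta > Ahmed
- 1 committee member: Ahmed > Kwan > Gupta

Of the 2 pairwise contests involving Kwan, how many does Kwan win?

2

Kwan against each rival (13 committee members):
Kwan vs Ahmed: Kwan is ranked higher on 3+3+3 = 9 ballots, Ahmed on 4. Kwan wins 9–4.
Kwan vs Gupta: Kwan preferred on 3+3+1 = 7 ballots; Kwan wins 7–6.
Kwan beats Ahmed, Gupta — 2 pairwise wins.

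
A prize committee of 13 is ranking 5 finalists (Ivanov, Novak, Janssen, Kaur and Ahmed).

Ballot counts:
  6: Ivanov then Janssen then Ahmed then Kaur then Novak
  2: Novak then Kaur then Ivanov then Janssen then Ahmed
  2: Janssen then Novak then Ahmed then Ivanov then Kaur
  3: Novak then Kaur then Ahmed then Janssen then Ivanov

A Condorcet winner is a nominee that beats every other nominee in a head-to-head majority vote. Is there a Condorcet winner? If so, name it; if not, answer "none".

Head-to-head results (13 jurors):
Ivanov vs Novak: Novak wins 7–6.
Ivanov vs Janssen: Ivanov wins 8–5.
Ivanov vs Kaur: Ivanov wins 8–5.
Ivanov vs Ahmed: Ivanov, 8–5.
Novak–Janssen: Janssen 8–5.
Novak–Kaur: Novak 7–6.
Novak vs Ahmed: Novak wins 7–6.
Janssen–Kaur: Janssen 8–5.
Janssen–Ahmed: Janssen 10–3.
Kaur vs Ahmed: Ahmed, 8–5.
No nominee is unbeaten: Ivanov loses to Novak; Novak loses to Janssen; Janssen loses to Ivanov; Kaur loses to Ivanov; Ahmed loses to Ivanov. In particular Ivanov → Janssen → Novak → Ivanov is a majority cycle — no Condorcet winner exists.

none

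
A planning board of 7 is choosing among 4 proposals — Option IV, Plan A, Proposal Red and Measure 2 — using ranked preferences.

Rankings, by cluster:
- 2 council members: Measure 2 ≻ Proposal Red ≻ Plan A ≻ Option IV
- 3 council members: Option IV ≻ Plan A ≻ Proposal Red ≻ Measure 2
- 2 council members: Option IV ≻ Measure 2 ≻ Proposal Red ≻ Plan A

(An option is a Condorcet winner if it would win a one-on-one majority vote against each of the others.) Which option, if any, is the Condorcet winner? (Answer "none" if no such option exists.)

Check each pair by majority over 7 ballots:
Option IV–Plan A: Option IV 5–2.
Option IV vs Proposal Red: Option IV wins 5–2.
Option IV vs Measure 2: Option IV, 5–2.
Plan A vs Proposal Red: Proposal Red wins 4–3.
Plan A vs Measure 2: Measure 2, 4–3.
Proposal Red vs Measure 2: Measure 2 wins 4–3.
Option IV defeats every rival head-to-head and is the Condorcet winner.

Option IV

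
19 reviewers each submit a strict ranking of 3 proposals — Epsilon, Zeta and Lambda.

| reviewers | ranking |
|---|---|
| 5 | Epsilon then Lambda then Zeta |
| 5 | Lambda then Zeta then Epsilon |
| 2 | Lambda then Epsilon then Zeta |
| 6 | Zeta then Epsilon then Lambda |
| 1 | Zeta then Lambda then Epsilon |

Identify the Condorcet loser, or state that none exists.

Head-to-head results (19 reviewers):
Epsilon vs Zeta: 5+2 = 7 for Epsilon, 12 for Zeta — Zeta by 12–7.
Epsilon vs Lambda: Epsilon, 11–8.
Zeta vs Lambda: 7 to 12, Lambda.
Each project has at least one pairwise win (Epsilon beats Lambda; Zeta beats Epsilon; Lambda beats Zeta) — no Condorcet loser.

none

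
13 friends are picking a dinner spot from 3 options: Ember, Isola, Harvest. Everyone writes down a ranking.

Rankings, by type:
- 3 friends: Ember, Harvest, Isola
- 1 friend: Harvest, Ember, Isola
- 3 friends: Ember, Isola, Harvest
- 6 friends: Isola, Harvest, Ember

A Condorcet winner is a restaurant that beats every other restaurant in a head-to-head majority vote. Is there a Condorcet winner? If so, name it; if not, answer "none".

none

Check each pair by majority over 13 ballots:
Ember vs Isola: Ember wins 7–6.
Ember vs Harvest: 3+3 = 6 for Ember, 7 for Harvest — Harvest by 7–6.
Isola–Harvest: Isola 9–4.
Every restaurant loses at least once (Ember loses to Harvest; Isola loses to Ember; Harvest loses to Isola). The majority relation contains the cycle Ember > Isola > Harvest > Ember, so there is no Condorcet winner.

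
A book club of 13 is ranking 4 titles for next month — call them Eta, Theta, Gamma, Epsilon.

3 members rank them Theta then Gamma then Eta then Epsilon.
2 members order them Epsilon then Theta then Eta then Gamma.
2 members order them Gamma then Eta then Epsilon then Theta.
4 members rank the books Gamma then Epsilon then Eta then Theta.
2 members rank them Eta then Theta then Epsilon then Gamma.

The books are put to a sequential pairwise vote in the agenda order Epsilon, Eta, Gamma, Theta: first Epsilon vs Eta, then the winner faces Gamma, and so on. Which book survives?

Round 1: Epsilon vs Eta — 6–7, Eta advances.
Round 2: Eta vs Gamma — 4–9, Gamma advances.
Round 3: Gamma vs Theta — 6–7, Theta advances.
Theta survives the agenda.

Theta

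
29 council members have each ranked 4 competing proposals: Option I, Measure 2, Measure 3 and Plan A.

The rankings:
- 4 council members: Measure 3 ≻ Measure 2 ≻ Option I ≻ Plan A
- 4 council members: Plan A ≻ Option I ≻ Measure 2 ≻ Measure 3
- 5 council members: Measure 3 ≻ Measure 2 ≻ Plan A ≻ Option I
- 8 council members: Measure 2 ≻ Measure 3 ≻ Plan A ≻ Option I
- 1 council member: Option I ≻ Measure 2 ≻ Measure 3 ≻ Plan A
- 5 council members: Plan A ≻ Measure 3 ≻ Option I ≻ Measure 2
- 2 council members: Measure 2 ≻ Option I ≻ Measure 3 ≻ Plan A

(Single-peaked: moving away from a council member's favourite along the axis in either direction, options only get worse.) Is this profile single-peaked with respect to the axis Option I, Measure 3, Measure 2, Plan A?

Axis positions: Option I=1, Measure 3=2, Measure 2=3, Plan A=4.
Group 1 (peak Measure 3 at position 2): ranking walks positions 2-3-1-4, expanding outward from the peak — single-peaked.
Group 2: ranking walks positions 4-1-3-2; Option I is ranked above Measure 2 even though Measure 2 lies between Option I and the peak Plan A on the axis — preferences dip and rise again. Not single-peaked.
Group 3 (peak Measure 3 at position 2): ranking walks positions 2-3-4-1, expanding outward from the peak — single-peaked.
Group 4 (peak Measure 2 at position 3): ranking walks positions 3-2-4-1, expanding outward from the peak — single-peaked.
Group 5: ranking walks positions 1-3-2-4; Measure 2 is ranked above Measure 3 even though Measure 3 lies between Measure 2 and the peak Option I on the axis — preferences dip and rise again. Not single-peaked.
Group 6: ranking walks positions 4-2-1-3; Measure 3 is ranked above Measure 2 even though Measure 2 lies between Measure 3 and the peak Plan A on the axis — preferences dip and rise again. Not single-peaked.
Group 7: ranking walks positions 3-1-2-4; Option I is ranked above Measure 3 even though Measure 3 lies between Option I and the peak Measure 2 on the axis — preferences dip and rise again. Not single-peaked.
Group 2 violates single-peakedness, so the profile is not single-peaked on this axis.

no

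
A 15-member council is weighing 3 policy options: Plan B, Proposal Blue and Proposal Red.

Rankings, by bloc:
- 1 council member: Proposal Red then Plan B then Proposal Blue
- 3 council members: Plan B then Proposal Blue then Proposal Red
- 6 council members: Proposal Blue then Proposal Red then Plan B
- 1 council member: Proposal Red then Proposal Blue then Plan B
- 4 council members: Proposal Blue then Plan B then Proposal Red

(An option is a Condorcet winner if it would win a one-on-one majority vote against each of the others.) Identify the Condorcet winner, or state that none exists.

Check each pair by majority over 15 ballots:
Plan B vs Proposal Blue: Plan B is ranked higher on 1+3 = 4 ballots, Proposal Blue on 11. Proposal Blue wins 11–4.
Plan B vs Proposal Red: 3+4 = 7 for Plan B, 8 for Proposal Red — Proposal Red by 8–7.
Proposal Blue vs Proposal Red: 3+6+4 = 13 for Proposal Blue, 2 for Proposal Red — Proposal Blue by 13–2.
Proposal Blue defeats every rival head-to-head and is the Condorcet winner.

Proposal Blue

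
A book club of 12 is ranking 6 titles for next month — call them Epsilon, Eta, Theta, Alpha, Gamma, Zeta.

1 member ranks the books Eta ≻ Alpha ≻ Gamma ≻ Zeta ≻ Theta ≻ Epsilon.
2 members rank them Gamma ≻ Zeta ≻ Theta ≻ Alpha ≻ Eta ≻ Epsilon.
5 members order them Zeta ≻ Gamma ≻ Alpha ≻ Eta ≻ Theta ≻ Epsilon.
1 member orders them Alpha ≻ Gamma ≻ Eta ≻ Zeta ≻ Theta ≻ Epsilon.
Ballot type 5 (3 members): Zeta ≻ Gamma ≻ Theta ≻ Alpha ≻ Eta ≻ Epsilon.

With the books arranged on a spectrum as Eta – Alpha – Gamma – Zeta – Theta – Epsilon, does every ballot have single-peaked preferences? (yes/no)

yes

Axis positions: Eta=1, Alpha=2, Gamma=3, Zeta=4, Theta=5, Epsilon=6.
Ballot type 1 (peak Eta at position 1): ranking walks positions 1-2-3-4-5-6, expanding outward from the peak — single-peaked.
Ballot type 2 (peak Gamma at position 3): ranking walks positions 3-4-5-2-1-6, expanding outward from the peak — single-peaked.
Ballot type 3 (peak Zeta at position 4): ranking walks positions 4-3-2-1-5-6, expanding outward from the peak — single-peaked.
Ballot type 4 (peak Alpha at position 2): ranking walks positions 2-3-1-4-5-6, expanding outward from the peak — single-peaked.
Ballot type 5 (peak Zeta at position 4): ranking walks positions 4-3-5-2-1-6, expanding outward from the peak — single-peaked.
Every ranking is single-peaked on this axis.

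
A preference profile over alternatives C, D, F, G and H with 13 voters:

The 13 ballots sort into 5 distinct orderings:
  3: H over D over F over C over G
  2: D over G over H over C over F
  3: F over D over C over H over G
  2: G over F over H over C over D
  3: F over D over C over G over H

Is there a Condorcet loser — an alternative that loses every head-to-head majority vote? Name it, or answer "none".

Head-to-head results (13 voters):
C–D: D 11–2.
C vs F: F, 11–2.
C–G: C 9–4.
C vs H: C is ranked higher on 3+3 = 6 ballots, H on 7. H wins 7–6.
D vs F: D preferred on 3+2 = 5 ballots; F wins 8–5.
D vs G: D wins 11–2.
D–H: D 8–5.
F–G: F 9–4.
F–H: F 8–5.
G vs H: G, 7–6.
No alternative is winless: C beats G; D beats C; F beats C; G beats H; H beats C. There is no Condorcet loser.

none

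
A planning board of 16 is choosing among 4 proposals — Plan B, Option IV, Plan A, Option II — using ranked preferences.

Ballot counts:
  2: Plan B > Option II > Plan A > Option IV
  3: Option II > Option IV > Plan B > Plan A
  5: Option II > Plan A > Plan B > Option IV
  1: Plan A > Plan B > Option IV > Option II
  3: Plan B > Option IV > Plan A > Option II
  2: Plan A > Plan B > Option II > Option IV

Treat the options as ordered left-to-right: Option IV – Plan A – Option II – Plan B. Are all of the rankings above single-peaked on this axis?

Axis positions: Option IV=1, Plan A=2, Option II=3, Plan B=4.
Ballot type 1 (peak Plan B at position 4): ranking walks positions 4-3-2-1, expanding outward from the peak — single-peaked.
Ballot type 2: ranking walks positions 3-1-4-2; Option IV is ranked above Plan A even though Plan A lies between Option IV and the peak Option II on the axis — preferences dip and rise again. Not single-peaked.
Ballot type 3 (peak Option II at position 3): ranking walks positions 3-2-4-1, expanding outward from the peak — single-peaked.
Ballot type 4: ranking walks positions 2-4-1-3; Plan B is ranked above Option II even though Option II lies between Plan B and the peak Plan A on the axis — preferences dip and rise again. Not single-peaked.
Ballot type 5: ranking walks positions 4-1-2-3; Option IV is ranked above Option II even though Option II lies between Option IV and the peak Plan B on the axis — preferences dip and rise again. Not single-peaked.
Ballot type 6: ranking walks positions 2-4-3-1; Plan B is ranked above Option II even though Option II lies between Plan B and the peak Plan A on the axis — preferences dip and rise again. Not single-peaked.
Ballot type 2 violates single-peakedness, so the profile is not single-peaked on this axis.

no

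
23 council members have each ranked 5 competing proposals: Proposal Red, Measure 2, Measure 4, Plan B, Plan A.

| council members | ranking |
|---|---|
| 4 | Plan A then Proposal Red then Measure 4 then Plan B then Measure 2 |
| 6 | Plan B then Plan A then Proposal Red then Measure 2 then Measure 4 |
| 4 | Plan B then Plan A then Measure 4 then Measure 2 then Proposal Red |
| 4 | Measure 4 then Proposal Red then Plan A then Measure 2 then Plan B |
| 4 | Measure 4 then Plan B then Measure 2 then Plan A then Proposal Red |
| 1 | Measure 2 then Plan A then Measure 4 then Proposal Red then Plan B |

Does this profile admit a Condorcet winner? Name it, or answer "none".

Head-to-head results (23 council members):
Proposal Red vs Measure 2: Proposal Red preferred on 4+6+4 = 14 ballots; Proposal Red wins 14–9.
Proposal Red vs Measure 4: Proposal Red is ranked higher on 4+6 = 10 ballots, Measure 4 on 13. Measure 4 wins 13–10.
Proposal Red vs Plan B: Proposal Red preferred on 4+4+1 = 9 ballots; Plan B wins 14–9.
Proposal Red vs Plan A: 4 for Proposal Red, 19 for Plan A — Plan A by 19–4.
Measure 2 vs Measure 4: Measure 2 preferred on 6+1 = 7 ballots; Measure 4 wins 16–7.
Measure 2 vs Plan B: Measure 2 preferred on 4+1 = 5 ballots; Plan B wins 18–5.
Measure 2 vs Plan A: Measure 2 is ranked higher on 4+1 = 5 ballots, Plan A on 18. Plan A wins 18–5.
Measure 4 vs Plan B: 4+4+4+1 = 13 for Measure 4, 10 for Plan B — Measure 4 by 13–10.
Measure 4 vs Plan A: 4+4 = 8 for Measure 4, 15 for Plan A — Plan A by 15–8.
Plan B vs Plan A: 14 to 9, Plan B.
Every option loses at least once (Proposal Red loses to Measure 4; Measure 2 loses to Proposal Red; Measure 4 loses to Plan A; Plan B loses to Measure 4; Plan A loses to Plan B). The majority relation contains the cycle Measure 4 → Plan B → Plan A → Measure 4, so there is no Condorcet winner.

none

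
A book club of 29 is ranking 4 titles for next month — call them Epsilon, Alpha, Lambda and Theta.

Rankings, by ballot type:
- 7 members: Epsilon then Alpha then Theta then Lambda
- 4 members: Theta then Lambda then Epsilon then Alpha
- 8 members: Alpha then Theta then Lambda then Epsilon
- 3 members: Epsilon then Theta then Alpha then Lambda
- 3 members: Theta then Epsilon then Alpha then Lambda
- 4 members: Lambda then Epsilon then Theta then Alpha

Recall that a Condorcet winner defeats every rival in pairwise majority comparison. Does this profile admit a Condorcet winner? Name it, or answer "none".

none

Pairwise majorities:
Epsilon vs Alpha: Epsilon wins 21–8.
Epsilon–Lambda: Lambda 16–13.
Epsilon vs Theta: Theta, 15–14.
Alpha–Lambda: Alpha 21–8.
Alpha vs Theta: Alpha, 15–14.
Lambda vs Theta: Theta wins 25–4.
Each book drops at least one matchup (Epsilon loses to Lambda; Alpha loses to Epsilon; Lambda loses to Alpha; Theta loses to Alpha); the cycle Epsilon > Alpha > Lambda > Epsilon rules out a Condorcet winner.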